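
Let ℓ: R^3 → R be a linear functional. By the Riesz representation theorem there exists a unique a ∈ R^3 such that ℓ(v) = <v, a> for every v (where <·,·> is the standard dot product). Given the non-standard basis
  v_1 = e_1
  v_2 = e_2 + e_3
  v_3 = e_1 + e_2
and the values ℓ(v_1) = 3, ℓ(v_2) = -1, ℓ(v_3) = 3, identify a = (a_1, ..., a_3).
a = (3, 0, -1)

Write a = (a_1, ..., a_3) in the standard basis. For each basis vector v_i, ℓ(v_i) = <v_i, a> is a linear equation in the a_j's. Collect the n equations into a matrix system V a = ℓ, where row i of V is v_i (expressed in the standard basis). Since V is invertible (lower-triangular with 1s on the diagonal, up to permutation), solve by back-substitution:
  V =
[[1, 0, 0],
 [0, 1, 1],
 [1, 1, 0]]
  V a = (3, -1, 3)
Solving gives a = (3, 0, -1).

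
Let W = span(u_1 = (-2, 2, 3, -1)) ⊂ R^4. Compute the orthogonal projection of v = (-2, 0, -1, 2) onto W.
proj_W(v) = (1/9, -1/9, -1/6, 1/18)

Set up U = [u_1 | ... | u_1] ∈ R^(4×1). The projector onto W = col(U) is P = U (U^T U)^(-1) U^T.
Compute U^T U =
  [18],
and U^T v = (-1).
Solve U^T U · c = U^T v for the coefficients: c = (-1/18). The projection is proj_W(v) = U c.
Check: (v - proj_W(v)) · u_1 = 0  (should be 0).
Result: proj_W(v) = (1/9, -1/9, -1/6, 1/18).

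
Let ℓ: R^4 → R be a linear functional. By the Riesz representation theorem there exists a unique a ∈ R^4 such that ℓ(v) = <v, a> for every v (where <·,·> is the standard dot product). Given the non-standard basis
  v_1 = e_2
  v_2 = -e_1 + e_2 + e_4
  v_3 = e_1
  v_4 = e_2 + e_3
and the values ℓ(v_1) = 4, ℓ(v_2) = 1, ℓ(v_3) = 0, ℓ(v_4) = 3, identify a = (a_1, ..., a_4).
a = (0, 4, -1, -3)

Write a = (a_1, ..., a_4) in the standard basis. For each basis vector v_i, ℓ(v_i) = <v_i, a> is a linear equation in the a_j's. Collect the n equations into a matrix system V a = ℓ, where row i of V is v_i (expressed in the standard basis). Since V is invertible (lower-triangular with 1s on the diagonal, up to permutation), solve by back-substitution:
  V =
[[0, 1, 0, 0],
 [-1, 1, 0, 1],
 [1, 0, 0, 0],
 [0, 1, 1, 0]]
  V a = (4, 1, 0, 3)
Solving gives a = (0, 4, -1, -3).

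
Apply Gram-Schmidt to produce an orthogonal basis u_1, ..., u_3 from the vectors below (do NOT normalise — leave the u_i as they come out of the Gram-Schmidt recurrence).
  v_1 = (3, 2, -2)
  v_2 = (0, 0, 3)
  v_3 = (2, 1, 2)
Orthogonal basis:
  u_1 = (3, 2, -2)
  u_2 = (18/17, 12/17, 39/17)
  u_3 = (2/13, -3/13, 0)

Apply the Gram-Schmidt recurrence
  u_1 = v_1
  u_i = v_i − Σ_{j<i} ((v_i · u_j) / (u_j · u_j)) · u_j.

Step by step this gives:
  u_1 = (3, 2, -2)
  u_2 = (18/17, 12/17, 39/17)
  u_3 = (2/13, -3/13, 0)

Orthogonality check:
  u_2 · u_1 = 0 (should be 0)
  u_3 · u_1 = 0 (should be 0)
  u_3 · u_2 = 0 (should be 0)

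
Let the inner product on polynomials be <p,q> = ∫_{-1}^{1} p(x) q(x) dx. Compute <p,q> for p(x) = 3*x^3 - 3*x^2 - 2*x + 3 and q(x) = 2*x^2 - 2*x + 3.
<p,q> = 208/15

Expand the product: p(x)·q(x) = 6*x^5 - 12*x^4 + 11*x^3 + x^2 - 12*x + 9.
∫_{-1}^{1} of each monomial x^k gives [2/(k+1) if k even, 0 if k odd]. Integrating term-by-term (or equivalently evaluating the antiderivative F(x) = x^6 - 12*x^5/5 + 11*x^4/4 + x^3/3 - 6*x^2 + 9*x at the endpoints):
  F(1) − F(−1) = 281/60 − (-551/60) = 208/15.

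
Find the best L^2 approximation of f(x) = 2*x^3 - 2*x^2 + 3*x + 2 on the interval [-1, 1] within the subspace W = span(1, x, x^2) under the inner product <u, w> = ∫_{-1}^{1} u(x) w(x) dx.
g(x) = -2*x^2 + 21*x/5 + 2

The best approximation g ∈ W is the orthogonal projection of f onto W. Writing g = a_0 + a_1 x + a_2 x^2, the coefficients solve the normal equations G · a = b where
  G_{ij} = <φ_i, φ_j> and b_i = <f, φ_i>, with φ_0 = 1, φ_1 = x, φ_2 = x^2.
G =
  [2, 0, 2/3]
  [0, 2/3, 0]
  [2/3, 0, 2/5],
b = (8/3, 14/5, 8/15).
Solving gives a_0 = 2, a_1 = 21/5, a_2 = -2, so
  g(x) = -2*x^2 + 21*x/5 + 2.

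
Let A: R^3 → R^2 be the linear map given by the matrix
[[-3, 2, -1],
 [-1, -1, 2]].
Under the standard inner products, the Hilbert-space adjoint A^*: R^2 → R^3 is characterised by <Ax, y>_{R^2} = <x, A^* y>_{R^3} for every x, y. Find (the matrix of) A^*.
A^* = A^T =
[[-3, -1],
 [2, -1],
 [-1, 2]]

For real matrices with standard dot products, the defining identity <Ax, y> = <x, A^* y> gives (Ax)^T y = x^T (A^*) y, i.e. x^T A^T y = x^T (A^*) y. Since this holds for all x, y, we must have A^* = A^T. Therefore
A^* =
[[-3, -1],
 [2, -1],
 [-1, 2]].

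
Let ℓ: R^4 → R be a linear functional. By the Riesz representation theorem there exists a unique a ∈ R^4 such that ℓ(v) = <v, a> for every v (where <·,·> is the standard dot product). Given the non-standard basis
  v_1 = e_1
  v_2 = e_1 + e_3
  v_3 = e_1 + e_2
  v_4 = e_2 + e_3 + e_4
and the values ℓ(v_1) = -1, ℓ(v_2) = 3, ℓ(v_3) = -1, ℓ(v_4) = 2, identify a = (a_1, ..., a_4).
a = (-1, 0, 4, -2)

Write a = (a_1, ..., a_4) in the standard basis. For each basis vector v_i, ℓ(v_i) = <v_i, a> is a linear equation in the a_j's. Collect the n equations into a matrix system V a = ℓ, where row i of V is v_i (expressed in the standard basis). Since V is invertible (lower-triangular with 1s on the diagonal, up to permutation), solve by back-substitution:
  V =
[[1, 0, 0, 0],
 [1, 0, 1, 0],
 [1, 1, 0, 0],
 [0, 1, 1, 1]]
  V a = (-1, 3, -1, 2)
Solving gives a = (-1, 0, 4, -2).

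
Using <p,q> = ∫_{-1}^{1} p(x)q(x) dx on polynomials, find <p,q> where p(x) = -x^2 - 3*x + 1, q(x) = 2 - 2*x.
<p,q> = 20/3

Expand the product: p(x)·q(x) = 2*x^3 + 4*x^2 - 8*x + 2.
∫_{-1}^{1} of each monomial x^k gives [2/(k+1) if k even, 0 if k odd]. Integrating term-by-term (or equivalently evaluating the antiderivative F(x) = x^4/2 + 4*x^3/3 - 4*x^2 + 2*x at the endpoints):
  F(1) − F(−1) = -1/6 − (-41/6) = 20/3.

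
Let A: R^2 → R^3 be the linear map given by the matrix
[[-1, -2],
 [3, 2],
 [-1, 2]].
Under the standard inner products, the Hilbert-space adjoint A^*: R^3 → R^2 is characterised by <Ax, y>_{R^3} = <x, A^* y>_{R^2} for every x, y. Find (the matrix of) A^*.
A^* = A^T =
[[-1, 3, -1],
 [-2, 2, 2]]

For real matrices with standard dot products, the defining identity <Ax, y> = <x, A^* y> gives (Ax)^T y = x^T (A^*) y, i.e. x^T A^T y = x^T (A^*) y. Since this holds for all x, y, we must have A^* = A^T. Therefore
A^* =
[[-1, 3, -1],
 [-2, 2, 2]].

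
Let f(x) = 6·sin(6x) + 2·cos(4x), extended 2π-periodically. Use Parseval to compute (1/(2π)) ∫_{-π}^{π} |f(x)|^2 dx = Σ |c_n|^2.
Σ |c_n|^2 = 20

Expand |f|^2 and use orthogonality of {sin(nx), cos(mx)} on [-π, π]:
  ∫_{-π}^{π} sin(nx)^2 dx = π, ∫ cos(mx)^2 dx = π, and cross terms integrate to 0.
So ∫_{-π}^{π} f(x)^2 dx = 6^2 · π + 2^2 · π = (36 + 4)π.
Divide by 2π: (36 + 4)/2 = 20.
By Parseval, this equals Σ |c_n|^2.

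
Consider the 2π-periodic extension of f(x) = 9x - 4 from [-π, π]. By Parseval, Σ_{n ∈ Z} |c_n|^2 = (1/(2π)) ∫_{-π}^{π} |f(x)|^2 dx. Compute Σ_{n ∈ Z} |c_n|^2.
Σ |c_n|^2 = 27π^2 + 16

Expand and integrate term by term over [-π, π]:
  ∫ (9x)^2 dx = 81·(2π^3/3); ∫ 2·9·(-4)·x dx = 0 (odd integrand); ∫ (-4)^2 dx = 16·2π.
So (1/(2π)) ∫_{-π}^{π} (9x - 4)^2 dx = 81π^2/3 + 16 = 27π^2 + 16.
Parseval ⇒ Σ |c_n|^2 = 27π^2 + 16.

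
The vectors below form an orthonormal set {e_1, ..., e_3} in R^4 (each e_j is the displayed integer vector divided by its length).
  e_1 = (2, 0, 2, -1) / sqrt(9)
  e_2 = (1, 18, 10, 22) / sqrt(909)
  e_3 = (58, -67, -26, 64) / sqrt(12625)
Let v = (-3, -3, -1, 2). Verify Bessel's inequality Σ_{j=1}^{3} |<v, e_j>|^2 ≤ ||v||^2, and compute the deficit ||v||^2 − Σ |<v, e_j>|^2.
Σ |<v, e_j>|^2 = 1786/125; ||v||^2 = 23; deficit = 1089/125

Write each e_j = u_j / sqrt(<u_j, u_j>) where u_j is the displayed integer vector. Then <v, e_j> = <v, u_j> / sqrt(<u_j, u_j>), so |<v, e_j>|^2 = <v, u_j>^2 / <u_j, u_j>.
Coefficients: <v, e_1> = -10/sqrt(9), <v, e_2> = -23/sqrt(909), <v, e_3> = 181/sqrt(12625).
Square and sum: Σ |<v, e_j>|^2 = 1786/125.
Compute ||v||^2 = v·v = 23.
Deficit = 23 − 1786/125 = 1089/125 ≥ 0, confirming Bessel's inequality. (The deficit equals ||v − Σ <v,e_j> e_j||^2, the squared distance from v to span{e_j}.)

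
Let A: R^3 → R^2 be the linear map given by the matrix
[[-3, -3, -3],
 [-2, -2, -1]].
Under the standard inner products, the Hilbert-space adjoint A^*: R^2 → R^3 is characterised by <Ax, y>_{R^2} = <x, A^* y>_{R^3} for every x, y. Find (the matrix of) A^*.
A^* = A^T =
[[-3, -2],
 [-3, -2],
 [-3, -1]]

For real matrices with standard dot products, the defining identity <Ax, y> = <x, A^* y> gives (Ax)^T y = x^T (A^*) y, i.e. x^T A^T y = x^T (A^*) y. Since this holds for all x, y, we must have A^* = A^T. Therefore
A^* =
[[-3, -2],
 [-3, -2],
 [-3, -1]].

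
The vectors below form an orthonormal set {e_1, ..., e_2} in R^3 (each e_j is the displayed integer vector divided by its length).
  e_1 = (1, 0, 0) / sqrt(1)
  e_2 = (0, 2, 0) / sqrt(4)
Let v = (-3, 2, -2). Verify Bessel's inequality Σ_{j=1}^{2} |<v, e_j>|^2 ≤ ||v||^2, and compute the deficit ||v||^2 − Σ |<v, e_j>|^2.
Σ |<v, e_j>|^2 = 13; ||v||^2 = 17; deficit = 4

Write each e_j = u_j / sqrt(<u_j, u_j>) where u_j is the displayed integer vector. Then <v, e_j> = <v, u_j> / sqrt(<u_j, u_j>), so |<v, e_j>|^2 = <v, u_j>^2 / <u_j, u_j>.
Coefficients: <v, e_1> = -3/sqrt(1), <v, e_2> = 4/sqrt(4).
Square and sum: Σ |<v, e_j>|^2 = 13.
Compute ||v||^2 = v·v = 17.
Deficit = 17 − 13 = 4 ≥ 0, confirming Bessel's inequality. (The deficit equals ||v − Σ <v,e_j> e_j||^2, the squared distance from v to span{e_j}.)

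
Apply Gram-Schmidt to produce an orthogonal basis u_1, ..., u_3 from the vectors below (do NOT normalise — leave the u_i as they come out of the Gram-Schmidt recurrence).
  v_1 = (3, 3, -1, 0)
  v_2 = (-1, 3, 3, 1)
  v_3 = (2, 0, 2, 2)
Orthogonal basis:
  u_1 = (3, 3, -1, 0)
  u_2 = (-28/19, 48/19, 60/19, 1)
  u_3 = (94/53, -492/371, 498/371, 640/371)

Apply the Gram-Schmidt recurrence
  u_1 = v_1
  u_i = v_i − Σ_{j<i} ((v_i · u_j) / (u_j · u_j)) · u_j.

Step by step this gives:
  u_1 = (3, 3, -1, 0)
  u_2 = (-28/19, 48/19, 60/19, 1)
  u_3 = (94/53, -492/371, 498/371, 640/371)

Orthogonality check:
  u_2 · u_1 = 0 (should be 0)
  u_3 · u_1 = 0 (should be 0)
  u_3 · u_2 = 0 (should be 0)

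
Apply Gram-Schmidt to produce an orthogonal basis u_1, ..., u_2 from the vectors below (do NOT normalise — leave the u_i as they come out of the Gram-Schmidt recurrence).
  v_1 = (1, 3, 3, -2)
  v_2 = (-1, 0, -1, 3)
Orthogonal basis:
  u_1 = (1, 3, 3, -2)
  u_2 = (-13/23, 30/23, 7/23, 49/23)

Apply the Gram-Schmidt recurrence
  u_1 = v_1
  u_i = v_i − Σ_{j<i} ((v_i · u_j) / (u_j · u_j)) · u_j.

Step by step this gives:
  u_1 = (1, 3, 3, -2)
  u_2 = (-13/23, 30/23, 7/23, 49/23)

Orthogonality check:
  u_2 · u_1 = 0 (should be 0)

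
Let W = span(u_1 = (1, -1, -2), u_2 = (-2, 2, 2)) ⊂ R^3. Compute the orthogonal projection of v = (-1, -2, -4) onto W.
proj_W(v) = (1/2, -1/2, -4)

Set up U = [u_1 | ... | u_2] ∈ R^(3×2). The projector onto W = col(U) is P = U (U^T U)^(-1) U^T.
Compute U^T U =
  [6, -8]
  [-8, 12],
and U^T v = (9, -10).
Solve U^T U · c = U^T v for the coefficients: c = (7/2, 3/2). The projection is proj_W(v) = U c.
Check: (v - proj_W(v)) · u_1 = 0  (should be 0).
Check: (v - proj_W(v)) · u_2 = 0  (should be 0).
Result: proj_W(v) = (1/2, -1/2, -4).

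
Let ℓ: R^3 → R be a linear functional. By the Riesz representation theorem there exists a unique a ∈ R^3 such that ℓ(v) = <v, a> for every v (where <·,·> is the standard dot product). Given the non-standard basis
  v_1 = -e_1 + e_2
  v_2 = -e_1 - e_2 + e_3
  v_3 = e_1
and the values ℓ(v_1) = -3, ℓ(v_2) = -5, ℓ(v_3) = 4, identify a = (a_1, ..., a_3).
a = (4, 1, 0)

Write a = (a_1, ..., a_3) in the standard basis. For each basis vector v_i, ℓ(v_i) = <v_i, a> is a linear equation in the a_j's. Collect the n equations into a matrix system V a = ℓ, where row i of V is v_i (expressed in the standard basis). Since V is invertible (lower-triangular with 1s on the diagonal, up to permutation), solve by back-substitution:
  V =
[[-1, 1, 0],
 [-1, -1, 1],
 [1, 0, 0]]
  V a = (-3, -5, 4)
Solving gives a = (4, 1, 0).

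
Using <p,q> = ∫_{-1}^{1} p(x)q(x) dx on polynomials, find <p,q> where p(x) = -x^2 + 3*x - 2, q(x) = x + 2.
<p,q> = -22/3

Expand the product: p(x)·q(x) = -x^3 + x^2 + 4*x - 4.
∫_{-1}^{1} of each monomial x^k gives [2/(k+1) if k even, 0 if k odd]. Integrating term-by-term (or equivalently evaluating the antiderivative F(x) = -x^4/4 + x^3/3 + 2*x^2 - 4*x at the endpoints):
  F(1) − F(−1) = -23/12 − (65/12) = -22/3.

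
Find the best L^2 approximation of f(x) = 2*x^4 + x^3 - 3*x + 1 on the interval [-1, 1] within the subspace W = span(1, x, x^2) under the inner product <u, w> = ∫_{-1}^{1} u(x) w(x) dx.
g(x) = 12*x^2/7 - 12*x/5 + 29/35

The best approximation g ∈ W is the orthogonal projection of f onto W. Writing g = a_0 + a_1 x + a_2 x^2, the coefficients solve the normal equations G · a = b where
  G_{ij} = <φ_i, φ_j> and b_i = <f, φ_i>, with φ_0 = 1, φ_1 = x, φ_2 = x^2.
G =
  [2, 0, 2/3]
  [0, 2/3, 0]
  [2/3, 0, 2/5],
b = (14/5, -8/5, 26/21).
Solving gives a_0 = 29/35, a_1 = -12/5, a_2 = 12/7, so
  g(x) = 12*x^2/7 - 12*x/5 + 29/35.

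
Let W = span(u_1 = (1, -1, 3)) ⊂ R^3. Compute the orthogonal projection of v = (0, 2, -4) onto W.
proj_W(v) = (-14/11, 14/11, -42/11)

Set up U = [u_1 | ... | u_1] ∈ R^(3×1). The projector onto W = col(U) is P = U (U^T U)^(-1) U^T.
Compute U^T U =
  [11],
and U^T v = (-14).
Solve U^T U · c = U^T v for the coefficients: c = (-14/11). The projection is proj_W(v) = U c.
Check: (v - proj_W(v)) · u_1 = 0  (should be 0).
Result: proj_W(v) = (-14/11, 14/11, -42/11).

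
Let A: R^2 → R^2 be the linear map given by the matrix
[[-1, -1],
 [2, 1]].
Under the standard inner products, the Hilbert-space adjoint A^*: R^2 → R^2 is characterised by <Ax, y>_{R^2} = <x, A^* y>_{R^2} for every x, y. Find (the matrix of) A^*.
A^* = A^T =
[[-1, 2],
 [-1, 1]]

For real matrices with standard dot products, the defining identity <Ax, y> = <x, A^* y> gives (Ax)^T y = x^T (A^*) y, i.e. x^T A^T y = x^T (A^*) y. Since this holds for all x, y, we must have A^* = A^T. Therefore
A^* =
[[-1, 2],
 [-1, 1]].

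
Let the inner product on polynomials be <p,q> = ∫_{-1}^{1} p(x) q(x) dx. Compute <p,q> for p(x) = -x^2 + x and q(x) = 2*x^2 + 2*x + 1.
<p,q> = -2/15

Expand the product: p(x)·q(x) = -2*x^4 + x^2 + x.
∫_{-1}^{1} of each monomial x^k gives [2/(k+1) if k even, 0 if k odd]. Integrating term-by-term (or equivalently evaluating the antiderivative F(x) = -2*x^5/5 + x^3/3 + x^2/2 at the endpoints):
  F(1) − F(−1) = 13/30 − (17/30) = -2/15.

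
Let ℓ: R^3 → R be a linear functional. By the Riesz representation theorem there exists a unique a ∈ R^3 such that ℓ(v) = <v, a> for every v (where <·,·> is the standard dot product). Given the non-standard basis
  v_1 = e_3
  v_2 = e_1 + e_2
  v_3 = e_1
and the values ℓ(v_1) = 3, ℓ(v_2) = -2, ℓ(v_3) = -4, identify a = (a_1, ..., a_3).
a = (-4, 2, 3)

Write a = (a_1, ..., a_3) in the standard basis. For each basis vector v_i, ℓ(v_i) = <v_i, a> is a linear equation in the a_j's. Collect the n equations into a matrix system V a = ℓ, where row i of V is v_i (expressed in the standard basis). Since V is invertible (lower-triangular with 1s on the diagonal, up to permutation), solve by back-substitution:
  V =
[[0, 0, 1],
 [1, 1, 0],
 [1, 0, 0]]
  V a = (3, -2, -4)
Solving gives a = (-4, 2, 3).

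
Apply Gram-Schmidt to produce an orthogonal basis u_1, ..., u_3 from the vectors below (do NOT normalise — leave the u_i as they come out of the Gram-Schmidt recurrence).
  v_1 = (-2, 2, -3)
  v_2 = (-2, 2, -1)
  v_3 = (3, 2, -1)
Orthogonal basis:
  u_1 = (-2, 2, -3)
  u_2 = (-12/17, 12/17, 16/17)
  u_3 = (5/2, 5/2, 0)

Apply the Gram-Schmidt recurrence
  u_1 = v_1
  u_i = v_i − Σ_{j<i} ((v_i · u_j) / (u_j · u_j)) · u_j.

Step by step this gives:
  u_1 = (-2, 2, -3)
  u_2 = (-12/17, 12/17, 16/17)
  u_3 = (5/2, 5/2, 0)

Orthogonality check:
  u_2 · u_1 = 0 (should be 0)
  u_3 · u_1 = 0 (should be 0)
  u_3 · u_2 = 0 (should be 0)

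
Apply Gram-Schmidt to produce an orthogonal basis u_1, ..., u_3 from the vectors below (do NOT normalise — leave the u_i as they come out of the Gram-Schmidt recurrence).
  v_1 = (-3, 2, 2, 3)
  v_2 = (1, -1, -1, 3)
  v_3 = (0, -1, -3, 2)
Orthogonal basis:
  u_1 = (-3, 2, 2, 3)
  u_2 = (16/13, -15/13, -15/13, 36/13)
  u_3 = (-9/7, 1/7, -13/7, -1/7)

Apply the Gram-Schmidt recurrence
  u_1 = v_1
  u_i = v_i − Σ_{j<i} ((v_i · u_j) / (u_j · u_j)) · u_j.

Step by step this gives:
  u_1 = (-3, 2, 2, 3)
  u_2 = (16/13, -15/13, -15/13, 36/13)
  u_3 = (-9/7, 1/7, -13/7, -1/7)

Orthogonality check:
  u_2 · u_1 = 0 (should be 0)
  u_3 · u_1 = 0 (should be 0)
  u_3 · u_2 = 0 (should be 0)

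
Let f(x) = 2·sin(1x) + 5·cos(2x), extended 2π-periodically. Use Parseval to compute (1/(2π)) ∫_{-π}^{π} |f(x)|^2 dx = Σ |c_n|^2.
Σ |c_n|^2 = 29/2

Expand |f|^2 and use orthogonality of {sin(nx), cos(mx)} on [-π, π]:
  ∫_{-π}^{π} sin(nx)^2 dx = π, ∫ cos(mx)^2 dx = π, and cross terms integrate to 0.
So ∫_{-π}^{π} f(x)^2 dx = 2^2 · π + 5^2 · π = (4 + 25)π.
Divide by 2π: (4 + 25)/2 = 29/2.
By Parseval, this equals Σ |c_n|^2.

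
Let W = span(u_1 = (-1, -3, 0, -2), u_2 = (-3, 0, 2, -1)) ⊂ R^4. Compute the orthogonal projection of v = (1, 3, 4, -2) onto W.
proj_W(v) = (-265/171, 119/57, 256/171, 110/171)

Set up U = [u_1 | ... | u_2] ∈ R^(4×2). The projector onto W = col(U) is P = U (U^T U)^(-1) U^T.
Compute U^T U =
  [14, 5]
  [5, 14],
and U^T v = (-6, 7).
Solve U^T U · c = U^T v for the coefficients: c = (-119/171, 128/171). The projection is proj_W(v) = U c.
Check: (v - proj_W(v)) · u_1 = 0  (should be 0).
Check: (v - proj_W(v)) · u_2 = 0  (should be 0).
Result: proj_W(v) = (-265/171, 119/57, 256/171, 110/171).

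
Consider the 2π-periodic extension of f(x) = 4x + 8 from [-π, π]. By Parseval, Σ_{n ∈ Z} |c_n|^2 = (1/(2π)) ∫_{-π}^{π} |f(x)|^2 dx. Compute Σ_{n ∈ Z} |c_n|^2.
Σ |c_n|^2 = 16π^2/3 + 64

Expand and integrate term by term over [-π, π]:
  ∫ (4x)^2 dx = 16·(2π^3/3); ∫ 2·4·(8)·x dx = 0 (odd integrand); ∫ 8^2 dx = 64·2π.
So (1/(2π)) ∫_{-π}^{π} (4x + 8)^2 dx = 16π^2/3 + 64 = 16π^2/3 + 64.
Parseval ⇒ Σ |c_n|^2 = 16π^2/3 + 64.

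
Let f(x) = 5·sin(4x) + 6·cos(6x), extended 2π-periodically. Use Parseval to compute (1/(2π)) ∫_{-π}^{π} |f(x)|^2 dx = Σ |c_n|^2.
Σ |c_n|^2 = 61/2

Expand |f|^2 and use orthogonality of {sin(nx), cos(mx)} on [-π, π]:
  ∫_{-π}^{π} sin(nx)^2 dx = π, ∫ cos(mx)^2 dx = π, and cross terms integrate to 0.
So ∫_{-π}^{π} f(x)^2 dx = 5^2 · π + 6^2 · π = (25 + 36)π.
Divide by 2π: (25 + 36)/2 = 61/2.
By Parseval, this equals Σ |c_n|^2.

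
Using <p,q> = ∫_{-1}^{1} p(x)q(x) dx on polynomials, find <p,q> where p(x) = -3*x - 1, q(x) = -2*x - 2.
<p,q> = 8

Expand the product: p(x)·q(x) = 6*x^2 + 8*x + 2.
∫_{-1}^{1} of each monomial x^k gives [2/(k+1) if k even, 0 if k odd]. Integrating term-by-term (or equivalently evaluating the antiderivative F(x) = 2*x^3 + 4*x^2 + 2*x at the endpoints):
  F(1) − F(−1) = 8 − (0) = 8.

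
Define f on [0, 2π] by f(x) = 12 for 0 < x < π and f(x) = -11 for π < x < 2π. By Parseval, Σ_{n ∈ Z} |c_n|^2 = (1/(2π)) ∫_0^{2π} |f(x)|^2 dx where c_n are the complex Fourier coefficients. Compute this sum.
Σ |c_n|^2 = 265/2

Parseval equates the L^2 energy of f (normalised by 1/(2π)) with the ℓ^2 sum of its Fourier coefficients: (1/(2π)) ∫_0^{2π} |f|^2 = Σ |c_n|^2.
Compute the left side: (1/(2π)) [∫_0^π 12^2 dx + ∫_π^{2π} (-11)^2 dx] = (1/(2π)) · (144π + 121π) = (144 + 121)/2 = 265/2.
So Σ_{n ∈ Z} |c_n|^2 = 265/2.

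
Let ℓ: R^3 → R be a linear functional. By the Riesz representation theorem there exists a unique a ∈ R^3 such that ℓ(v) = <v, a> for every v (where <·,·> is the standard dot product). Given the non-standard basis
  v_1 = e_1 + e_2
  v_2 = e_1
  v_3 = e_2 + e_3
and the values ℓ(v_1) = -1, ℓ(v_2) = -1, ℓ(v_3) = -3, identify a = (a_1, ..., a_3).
a = (-1, 0, -3)

Write a = (a_1, ..., a_3) in the standard basis. For each basis vector v_i, ℓ(v_i) = <v_i, a> is a linear equation in the a_j's. Collect the n equations into a matrix system V a = ℓ, where row i of V is v_i (expressed in the standard basis). Since V is invertible (lower-triangular with 1s on the diagonal, up to permutation), solve by back-substitution:
  V =
[[1, 1, 0],
 [1, 0, 0],
 [0, 1, 1]]
  V a = (-1, -1, -3)
Solving gives a = (-1, 0, -3).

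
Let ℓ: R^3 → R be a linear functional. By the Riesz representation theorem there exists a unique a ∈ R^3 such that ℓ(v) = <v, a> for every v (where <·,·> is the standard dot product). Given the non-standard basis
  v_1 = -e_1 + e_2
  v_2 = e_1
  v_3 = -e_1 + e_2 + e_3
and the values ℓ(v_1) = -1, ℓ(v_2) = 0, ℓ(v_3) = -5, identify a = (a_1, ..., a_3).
a = (0, -1, -4)

Write a = (a_1, ..., a_3) in the standard basis. For each basis vector v_i, ℓ(v_i) = <v_i, a> is a linear equation in the a_j's. Collect the n equations into a matrix system V a = ℓ, where row i of V is v_i (expressed in the standard basis). Since V is invertible (lower-triangular with 1s on the diagonal, up to permutation), solve by back-substitution:
  V =
[[-1, 1, 0],
 [1, 0, 0],
 [-1, 1, 1]]
  V a = (-1, 0, -5)
Solving gives a = (0, -1, -4).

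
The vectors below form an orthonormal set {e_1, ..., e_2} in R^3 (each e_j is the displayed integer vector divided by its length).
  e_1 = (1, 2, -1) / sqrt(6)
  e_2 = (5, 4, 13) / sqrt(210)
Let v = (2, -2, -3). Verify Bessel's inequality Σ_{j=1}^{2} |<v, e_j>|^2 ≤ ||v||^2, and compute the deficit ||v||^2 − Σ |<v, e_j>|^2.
Σ |<v, e_j>|^2 = 234/35; ||v||^2 = 17; deficit = 361/35

Write each e_j = u_j / sqrt(<u_j, u_j>) where u_j is the displayed integer vector. Then <v, e_j> = <v, u_j> / sqrt(<u_j, u_j>), so |<v, e_j>|^2 = <v, u_j>^2 / <u_j, u_j>.
Coefficients: <v, e_1> = 1/sqrt(6), <v, e_2> = -37/sqrt(210).
Square and sum: Σ |<v, e_j>|^2 = 234/35.
Compute ||v||^2 = v·v = 17.
Deficit = 17 − 234/35 = 361/35 ≥ 0, confirming Bessel's inequality. (The deficit equals ||v − Σ <v,e_j> e_j||^2, the squared distance from v to span{e_j}.)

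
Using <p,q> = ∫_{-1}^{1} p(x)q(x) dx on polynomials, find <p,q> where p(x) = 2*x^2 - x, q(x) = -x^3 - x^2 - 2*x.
<p,q> = 14/15

Expand the product: p(x)·q(x) = -2*x^5 - x^4 - 3*x^3 + 2*x^2.
∫_{-1}^{1} of each monomial x^k gives [2/(k+1) if k even, 0 if k odd]. Integrating term-by-term (or equivalently evaluating the antiderivative F(x) = -x^6/3 - x^5/5 - 3*x^4/4 + 2*x^3/3 at the endpoints):
  F(1) − F(−1) = -37/60 − (-31/20) = 14/15.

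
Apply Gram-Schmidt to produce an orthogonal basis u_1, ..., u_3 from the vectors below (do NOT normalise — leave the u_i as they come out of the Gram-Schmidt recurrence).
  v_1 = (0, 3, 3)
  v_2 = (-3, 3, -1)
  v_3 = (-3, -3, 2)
Orthogonal basis:
  u_1 = (0, 3, 3)
  u_2 = (-3, 2, -2)
  u_3 = (-54/17, -81/34, 81/34)

Apply the Gram-Schmidt recurrence
  u_1 = v_1
  u_i = v_i − Σ_{j<i} ((v_i · u_j) / (u_j · u_j)) · u_j.

Step by step this gives:
  u_1 = (0, 3, 3)
  u_2 = (-3, 2, -2)
  u_3 = (-54/17, -81/34, 81/34)

Orthogonality check:
  u_2 · u_1 = 0 (should be 0)
  u_3 · u_1 = 0 (should be 0)
  u_3 · u_2 = 0 (should be 0)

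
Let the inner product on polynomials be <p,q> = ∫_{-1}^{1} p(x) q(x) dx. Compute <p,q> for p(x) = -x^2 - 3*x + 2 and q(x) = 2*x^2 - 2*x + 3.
<p,q> = 238/15

Expand the product: p(x)·q(x) = -2*x^4 - 4*x^3 + 7*x^2 - 13*x + 6.
∫_{-1}^{1} of each monomial x^k gives [2/(k+1) if k even, 0 if k odd]. Integrating term-by-term (or equivalently evaluating the antiderivative F(x) = -2*x^5/5 - x^4 + 7*x^3/3 - 13*x^2/2 + 6*x at the endpoints):
  F(1) − F(−1) = 13/30 − (-463/30) = 238/15.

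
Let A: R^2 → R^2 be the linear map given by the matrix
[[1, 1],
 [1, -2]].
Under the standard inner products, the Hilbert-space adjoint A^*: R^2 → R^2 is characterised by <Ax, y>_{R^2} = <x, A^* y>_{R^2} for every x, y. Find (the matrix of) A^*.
A^* = A^T =
[[1, 1],
 [1, -2]]

For real matrices with standard dot products, the defining identity <Ax, y> = <x, A^* y> gives (Ax)^T y = x^T (A^*) y, i.e. x^T A^T y = x^T (A^*) y. Since this holds for all x, y, we must have A^* = A^T. Therefore
A^* =
[[1, 1],
 [1, -2]].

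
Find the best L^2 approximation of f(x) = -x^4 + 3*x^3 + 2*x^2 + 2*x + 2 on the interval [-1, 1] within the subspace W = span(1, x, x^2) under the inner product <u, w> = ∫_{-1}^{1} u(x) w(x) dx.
g(x) = 8*x^2/7 + 19*x/5 + 73/35

The best approximation g ∈ W is the orthogonal projection of f onto W. Writing g = a_0 + a_1 x + a_2 x^2, the coefficients solve the normal equations G · a = b where
  G_{ij} = <φ_i, φ_j> and b_i = <f, φ_i>, with φ_0 = 1, φ_1 = x, φ_2 = x^2.
G =
  [2, 0, 2/3]
  [0, 2/3, 0]
  [2/3, 0, 2/5],
b = (74/15, 38/15, 194/105).
Solving gives a_0 = 73/35, a_1 = 19/5, a_2 = 8/7, so
  g(x) = 8*x^2/7 + 19*x/5 + 73/35.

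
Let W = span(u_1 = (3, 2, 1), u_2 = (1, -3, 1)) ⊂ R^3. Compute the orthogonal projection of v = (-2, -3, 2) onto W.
proj_W(v) = (-17/15, -251/75, 7/75)

Set up U = [u_1 | ... | u_2] ∈ R^(3×2). The projector onto W = col(U) is P = U (U^T U)^(-1) U^T.
Compute U^T U =
  [14, -2]
  [-2, 11],
and U^T v = (-10, 9).
Solve U^T U · c = U^T v for the coefficients: c = (-46/75, 53/75). The projection is proj_W(v) = U c.
Check: (v - proj_W(v)) · u_1 = 0  (should be 0).
Check: (v - proj_W(v)) · u_2 = 0  (should be 0).
Result: proj_W(v) = (-17/15, -251/75, 7/75).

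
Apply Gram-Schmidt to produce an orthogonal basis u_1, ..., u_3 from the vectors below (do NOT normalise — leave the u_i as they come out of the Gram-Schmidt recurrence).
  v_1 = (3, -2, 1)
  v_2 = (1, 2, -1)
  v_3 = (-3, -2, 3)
Orthogonal basis:
  u_1 = (3, -2, 1)
  u_2 = (10/7, 12/7, -6/7)
  u_3 = (0, 4/5, 8/5)

Apply the Gram-Schmidt recurrence
  u_1 = v_1
  u_i = v_i − Σ_{j<i} ((v_i · u_j) / (u_j · u_j)) · u_j.

Step by step this gives:
  u_1 = (3, -2, 1)
  u_2 = (10/7, 12/7, -6/7)
  u_3 = (0, 4/5, 8/5)

Orthogonality check:
  u_2 · u_1 = 0 (should be 0)
  u_3 · u_1 = 0 (should be 0)
  u_3 · u_2 = 0 (should be 0)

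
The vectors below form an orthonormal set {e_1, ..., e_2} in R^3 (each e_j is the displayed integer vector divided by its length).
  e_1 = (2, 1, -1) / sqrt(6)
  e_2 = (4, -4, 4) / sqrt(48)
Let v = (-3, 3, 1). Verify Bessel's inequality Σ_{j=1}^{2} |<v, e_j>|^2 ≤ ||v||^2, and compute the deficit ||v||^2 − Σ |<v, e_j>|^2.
Σ |<v, e_j>|^2 = 11; ||v||^2 = 19; deficit = 8

Write each e_j = u_j / sqrt(<u_j, u_j>) where u_j is the displayed integer vector. Then <v, e_j> = <v, u_j> / sqrt(<u_j, u_j>), so |<v, e_j>|^2 = <v, u_j>^2 / <u_j, u_j>.
Coefficients: <v, e_1> = -4/sqrt(6), <v, e_2> = -20/sqrt(48).
Square and sum: Σ |<v, e_j>|^2 = 11.
Compute ||v||^2 = v·v = 19.
Deficit = 19 − 11 = 8 ≥ 0, confirming Bessel's inequality. (The deficit equals ||v − Σ <v,e_j> e_j||^2, the squared distance from v to span{e_j}.)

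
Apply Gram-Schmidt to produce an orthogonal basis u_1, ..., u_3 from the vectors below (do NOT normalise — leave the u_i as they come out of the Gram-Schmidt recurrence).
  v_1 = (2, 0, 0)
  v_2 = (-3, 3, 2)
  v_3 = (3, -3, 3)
Orthogonal basis:
  u_1 = (2, 0, 0)
  u_2 = (0, 3, 2)
  u_3 = (0, -30/13, 45/13)

Apply the Gram-Schmidt recurrence
  u_1 = v_1
  u_i = v_i − Σ_{j<i} ((v_i · u_j) / (u_j · u_j)) · u_j.

Step by step this gives:
  u_1 = (2, 0, 0)
  u_2 = (0, 3, 2)
  u_3 = (0, -30/13, 45/13)

Orthogonality check:
  u_2 · u_1 = 0 (should be 0)
  u_3 · u_1 = 0 (should be 0)
  u_3 · u_2 = 0 (should be 0)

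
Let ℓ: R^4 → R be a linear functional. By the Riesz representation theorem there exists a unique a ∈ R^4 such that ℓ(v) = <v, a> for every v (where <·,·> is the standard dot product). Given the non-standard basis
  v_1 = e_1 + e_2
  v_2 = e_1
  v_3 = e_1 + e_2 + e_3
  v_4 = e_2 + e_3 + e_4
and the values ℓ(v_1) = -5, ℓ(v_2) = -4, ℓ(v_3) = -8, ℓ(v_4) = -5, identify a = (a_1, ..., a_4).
a = (-4, -1, -3, -1)

Write a = (a_1, ..., a_4) in the standard basis. For each basis vector v_i, ℓ(v_i) = <v_i, a> is a linear equation in the a_j's. Collect the n equations into a matrix system V a = ℓ, where row i of V is v_i (expressed in the standard basis). Since V is invertible (lower-triangular with 1s on the diagonal, up to permutation), solve by back-substitution:
  V =
[[1, 1, 0, 0],
 [1, 0, 0, 0],
 [1, 1, 1, 0],
 [0, 1, 1, 1]]
  V a = (-5, -4, -8, -5)
Solving gives a = (-4, -1, -3, -1).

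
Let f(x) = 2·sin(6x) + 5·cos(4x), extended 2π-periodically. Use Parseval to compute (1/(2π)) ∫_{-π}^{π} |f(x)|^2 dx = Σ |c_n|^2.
Σ |c_n|^2 = 29/2

Expand |f|^2 and use orthogonality of {sin(nx), cos(mx)} on [-π, π]:
  ∫_{-π}^{π} sin(nx)^2 dx = π, ∫ cos(mx)^2 dx = π, and cross terms integrate to 0.
So ∫_{-π}^{π} f(x)^2 dx = 2^2 · π + 5^2 · π = (4 + 25)π.
Divide by 2π: (4 + 25)/2 = 29/2.
By Parseval, this equals Σ |c_n|^2.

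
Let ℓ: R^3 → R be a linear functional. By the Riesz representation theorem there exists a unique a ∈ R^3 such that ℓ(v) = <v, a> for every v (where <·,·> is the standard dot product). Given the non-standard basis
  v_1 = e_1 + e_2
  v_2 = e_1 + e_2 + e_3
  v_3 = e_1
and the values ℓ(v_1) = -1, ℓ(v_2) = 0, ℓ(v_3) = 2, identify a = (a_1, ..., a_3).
a = (2, -3, 1)

Write a = (a_1, ..., a_3) in the standard basis. For each basis vector v_i, ℓ(v_i) = <v_i, a> is a linear equation in the a_j's. Collect the n equations into a matrix system V a = ℓ, where row i of V is v_i (expressed in the standard basis). Since V is invertible (lower-triangular with 1s on the diagonal, up to permutation), solve by back-substitution:
  V =
[[1, 1, 0],
 [1, 1, 1],
 [1, 0, 0]]
  V a = (-1, 0, 2)
Solving gives a = (2, -3, 1).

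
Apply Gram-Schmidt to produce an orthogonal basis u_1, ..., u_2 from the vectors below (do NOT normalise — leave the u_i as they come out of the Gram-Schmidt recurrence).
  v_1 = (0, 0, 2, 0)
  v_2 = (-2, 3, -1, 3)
Orthogonal basis:
  u_1 = (0, 0, 2, 0)
  u_2 = (-2, 3, 0, 3)

Apply the Gram-Schmidt recurrence
  u_1 = v_1
  u_i = v_i − Σ_{j<i} ((v_i · u_j) / (u_j · u_j)) · u_j.

Step by step this gives:
  u_1 = (0, 0, 2, 0)
  u_2 = (-2, 3, 0, 3)

Orthogonality check:
  u_2 · u_1 = 0 (should be 0)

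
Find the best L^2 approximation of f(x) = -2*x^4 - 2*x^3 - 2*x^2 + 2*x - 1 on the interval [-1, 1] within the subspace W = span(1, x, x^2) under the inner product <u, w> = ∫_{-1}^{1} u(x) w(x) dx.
g(x) = -26*x^2/7 + 4*x/5 - 29/35

The best approximation g ∈ W is the orthogonal projection of f onto W. Writing g = a_0 + a_1 x + a_2 x^2, the coefficients solve the normal equations G · a = b where
  G_{ij} = <φ_i, φ_j> and b_i = <f, φ_i>, with φ_0 = 1, φ_1 = x, φ_2 = x^2.
G =
  [2, 0, 2/3]
  [0, 2/3, 0]
  [2/3, 0, 2/5],
b = (-62/15, 8/15, -214/105).
Solving gives a_0 = -29/35, a_1 = 4/5, a_2 = -26/7, so
  g(x) = -26*x^2/7 + 4*x/5 - 29/35.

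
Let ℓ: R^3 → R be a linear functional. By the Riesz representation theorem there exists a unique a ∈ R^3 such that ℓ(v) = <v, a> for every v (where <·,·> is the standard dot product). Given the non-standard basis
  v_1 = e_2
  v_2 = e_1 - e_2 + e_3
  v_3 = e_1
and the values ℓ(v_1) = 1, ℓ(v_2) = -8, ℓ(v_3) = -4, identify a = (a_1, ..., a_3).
a = (-4, 1, -3)

Write a = (a_1, ..., a_3) in the standard basis. For each basis vector v_i, ℓ(v_i) = <v_i, a> is a linear equation in the a_j's. Collect the n equations into a matrix system V a = ℓ, where row i of V is v_i (expressed in the standard basis). Since V is invertible (lower-triangular with 1s on the diagonal, up to permutation), solve by back-substitution:
  V =
[[0, 1, 0],
 [1, -1, 1],
 [1, 0, 0]]
  V a = (1, -8, -4)
Solving gives a = (-4, 1, -3).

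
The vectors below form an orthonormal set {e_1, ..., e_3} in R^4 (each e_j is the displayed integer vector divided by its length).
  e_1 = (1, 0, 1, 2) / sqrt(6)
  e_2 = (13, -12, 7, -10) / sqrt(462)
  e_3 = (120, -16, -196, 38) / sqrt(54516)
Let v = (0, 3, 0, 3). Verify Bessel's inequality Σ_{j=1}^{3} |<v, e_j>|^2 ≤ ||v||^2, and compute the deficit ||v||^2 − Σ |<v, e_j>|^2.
Σ |<v, e_j>|^2 = 915/59; ||v||^2 = 18; deficit = 147/59

Write each e_j = u_j / sqrt(<u_j, u_j>) where u_j is the displayed integer vector. Then <v, e_j> = <v, u_j> / sqrt(<u_j, u_j>), so |<v, e_j>|^2 = <v, u_j>^2 / <u_j, u_j>.
Coefficients: <v, e_1> = 6/sqrt(6), <v, e_2> = -66/sqrt(462), <v, e_3> = 66/sqrt(54516).
Square and sum: Σ |<v, e_j>|^2 = 915/59.
Compute ||v||^2 = v·v = 18.
Deficit = 18 − 915/59 = 147/59 ≥ 0, confirming Bessel's inequality. (The deficit equals ||v − Σ <v,e_j> e_j||^2, the squared distance from v to span{e_j}.)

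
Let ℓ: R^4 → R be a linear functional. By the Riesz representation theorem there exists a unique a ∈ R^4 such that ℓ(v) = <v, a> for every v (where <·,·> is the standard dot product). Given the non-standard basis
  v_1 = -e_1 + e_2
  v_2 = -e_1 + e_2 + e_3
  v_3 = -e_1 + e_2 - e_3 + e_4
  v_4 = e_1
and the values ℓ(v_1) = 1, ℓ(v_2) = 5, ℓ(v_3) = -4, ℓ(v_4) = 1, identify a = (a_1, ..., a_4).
a = (1, 2, 4, -1)

Write a = (a_1, ..., a_4) in the standard basis. For each basis vector v_i, ℓ(v_i) = <v_i, a> is a linear equation in the a_j's. Collect the n equations into a matrix system V a = ℓ, where row i of V is v_i (expressed in the standard basis). Since V is invertible (lower-triangular with 1s on the diagonal, up to permutation), solve by back-substitution:
  V =
[[-1, 1, 0, 0],
 [-1, 1, 1, 0],
 [-1, 1, -1, 1],
 [1, 0, 0, 0]]
  V a = (1, 5, -4, 1)
Solving gives a = (1, 2, 4, -1).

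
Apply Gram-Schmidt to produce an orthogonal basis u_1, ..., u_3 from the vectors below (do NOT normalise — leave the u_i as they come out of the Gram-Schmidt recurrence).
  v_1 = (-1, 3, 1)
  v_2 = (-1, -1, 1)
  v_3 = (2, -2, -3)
Orthogonal basis:
  u_1 = (-1, 3, 1)
  u_2 = (-12/11, -8/11, 12/11)
  u_3 = (-1/2, 0, -1/2)

Apply the Gram-Schmidt recurrence
  u_1 = v_1
  u_i = v_i − Σ_{j<i} ((v_i · u_j) / (u_j · u_j)) · u_j.

Step by step this gives:
  u_1 = (-1, 3, 1)
  u_2 = (-12/11, -8/11, 12/11)
  u_3 = (-1/2, 0, -1/2)

Orthogonality check:
  u_2 · u_1 = 0 (should be 0)
  u_3 · u_1 = 0 (should be 0)
  u_3 · u_2 = 0 (should be 0)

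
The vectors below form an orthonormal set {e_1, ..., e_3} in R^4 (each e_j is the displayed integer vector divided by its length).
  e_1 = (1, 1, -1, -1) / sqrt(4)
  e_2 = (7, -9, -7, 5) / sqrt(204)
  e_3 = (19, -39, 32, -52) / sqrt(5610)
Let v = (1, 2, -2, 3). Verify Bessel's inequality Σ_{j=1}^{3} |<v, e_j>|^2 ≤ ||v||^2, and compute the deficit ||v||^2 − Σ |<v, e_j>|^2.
Σ |<v, e_j>|^2 = 1811/110; ||v||^2 = 18; deficit = 169/110

Write each e_j = u_j / sqrt(<u_j, u_j>) where u_j is the displayed integer vector. Then <v, e_j> = <v, u_j> / sqrt(<u_j, u_j>), so |<v, e_j>|^2 = <v, u_j>^2 / <u_j, u_j>.
Coefficients: <v, e_1> = 2/sqrt(4), <v, e_2> = 18/sqrt(204), <v, e_3> = -279/sqrt(5610).
Square and sum: Σ |<v, e_j>|^2 = 1811/110.
Compute ||v||^2 = v·v = 18.
Deficit = 18 − 1811/110 = 169/110 ≥ 0, confirming Bessel's inequality. (The deficit equals ||v − Σ <v,e_j> e_j||^2, the squared distance from v to span{e_j}.)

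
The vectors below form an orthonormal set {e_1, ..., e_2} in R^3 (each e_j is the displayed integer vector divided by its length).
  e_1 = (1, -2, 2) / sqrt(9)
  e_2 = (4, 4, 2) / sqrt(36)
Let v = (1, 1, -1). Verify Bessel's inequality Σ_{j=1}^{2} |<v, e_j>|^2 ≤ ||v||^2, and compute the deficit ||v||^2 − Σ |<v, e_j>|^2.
Σ |<v, e_j>|^2 = 2; ||v||^2 = 3; deficit = 1

Write each e_j = u_j / sqrt(<u_j, u_j>) where u_j is the displayed integer vector. Then <v, e_j> = <v, u_j> / sqrt(<u_j, u_j>), so |<v, e_j>|^2 = <v, u_j>^2 / <u_j, u_j>.
Coefficients: <v, e_1> = -3/sqrt(9), <v, e_2> = 6/sqrt(36).
Square and sum: Σ |<v, e_j>|^2 = 2.
Compute ||v||^2 = v·v = 3.
Deficit = 3 − 2 = 1 ≥ 0, confirming Bessel's inequality. (The deficit equals ||v − Σ <v,e_j> e_j||^2, the squared distance from v to span{e_j}.)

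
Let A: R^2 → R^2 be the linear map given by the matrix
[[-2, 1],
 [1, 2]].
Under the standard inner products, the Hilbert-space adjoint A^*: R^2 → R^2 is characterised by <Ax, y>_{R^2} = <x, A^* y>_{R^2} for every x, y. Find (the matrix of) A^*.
A^* = A^T =
[[-2, 1],
 [1, 2]]

For real matrices with standard dot products, the defining identity <Ax, y> = <x, A^* y> gives (Ax)^T y = x^T (A^*) y, i.e. x^T A^T y = x^T (A^*) y. Since this holds for all x, y, we must have A^* = A^T. Therefore
A^* =
[[-2, 1],
 [1, 2]].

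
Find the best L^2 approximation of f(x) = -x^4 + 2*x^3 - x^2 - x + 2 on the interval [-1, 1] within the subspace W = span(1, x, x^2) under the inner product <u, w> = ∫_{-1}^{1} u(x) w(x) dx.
g(x) = -13*x^2/7 + x/5 + 73/35

The best approximation g ∈ W is the orthogonal projection of f onto W. Writing g = a_0 + a_1 x + a_2 x^2, the coefficients solve the normal equations G · a = b where
  G_{ij} = <φ_i, φ_j> and b_i = <f, φ_i>, with φ_0 = 1, φ_1 = x, φ_2 = x^2.
G =
  [2, 0, 2/3]
  [0, 2/3, 0]
  [2/3, 0, 2/5],
b = (44/15, 2/15, 68/105).
Solving gives a_0 = 73/35, a_1 = 1/5, a_2 = -13/7, so
  g(x) = -13*x^2/7 + x/5 + 73/35.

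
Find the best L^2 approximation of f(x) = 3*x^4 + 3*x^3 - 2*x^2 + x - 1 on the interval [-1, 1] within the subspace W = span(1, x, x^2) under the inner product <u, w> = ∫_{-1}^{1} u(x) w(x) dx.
g(x) = 4*x^2/7 + 14*x/5 - 44/35

The best approximation g ∈ W is the orthogonal projection of f onto W. Writing g = a_0 + a_1 x + a_2 x^2, the coefficients solve the normal equations G · a = b where
  G_{ij} = <φ_i, φ_j> and b_i = <f, φ_i>, with φ_0 = 1, φ_1 = x, φ_2 = x^2.
G =
  [2, 0, 2/3]
  [0, 2/3, 0]
  [2/3, 0, 2/5],
b = (-32/15, 28/15, -64/105).
Solving gives a_0 = -44/35, a_1 = 14/5, a_2 = 4/7, so
  g(x) = 4*x^2/7 + 14*x/5 - 44/35.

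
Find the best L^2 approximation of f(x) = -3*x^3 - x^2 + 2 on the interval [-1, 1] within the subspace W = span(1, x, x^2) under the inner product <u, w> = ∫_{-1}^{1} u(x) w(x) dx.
g(x) = -x^2 - 9*x/5 + 2

The best approximation g ∈ W is the orthogonal projection of f onto W. Writing g = a_0 + a_1 x + a_2 x^2, the coefficients solve the normal equations G · a = b where
  G_{ij} = <φ_i, φ_j> and b_i = <f, φ_i>, with φ_0 = 1, φ_1 = x, φ_2 = x^2.
G =
  [2, 0, 2/3]
  [0, 2/3, 0]
  [2/3, 0, 2/5],
b = (10/3, -6/5, 14/15).
Solving gives a_0 = 2, a_1 = -9/5, a_2 = -1, so
  g(x) = -x^2 - 9*x/5 + 2.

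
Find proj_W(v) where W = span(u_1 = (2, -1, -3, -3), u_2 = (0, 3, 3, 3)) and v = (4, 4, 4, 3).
proj_W(v) = (13/5, 27/5, 14/5, 14/5)

Set up U = [u_1 | ... | u_2] ∈ R^(4×2). The projector onto W = col(U) is P = U (U^T U)^(-1) U^T.
Compute U^T U =
  [23, -21]
  [-21, 27],
and U^T v = (-17, 33).
Solve U^T U · c = U^T v for the coefficients: c = (13/10, 67/30). The projection is proj_W(v) = U c.
Check: (v - proj_W(v)) · u_1 = 0  (should be 0).
Check: (v - proj_W(v)) · u_2 = 0  (should be 0).
Result: proj_W(v) = (13/5, 27/5, 14/5, 14/5).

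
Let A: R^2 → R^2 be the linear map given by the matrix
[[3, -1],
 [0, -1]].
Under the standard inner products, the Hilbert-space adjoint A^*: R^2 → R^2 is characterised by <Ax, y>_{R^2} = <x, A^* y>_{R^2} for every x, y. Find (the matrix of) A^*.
A^* = A^T =
[[3, 0],
 [-1, -1]]

For real matrices with standard dot products, the defining identity <Ax, y> = <x, A^* y> gives (Ax)^T y = x^T (A^*) y, i.e. x^T A^T y = x^T (A^*) y. Since this holds for all x, y, we must have A^* = A^T. Therefore
A^* =
[[3, 0],
 [-1, -1]].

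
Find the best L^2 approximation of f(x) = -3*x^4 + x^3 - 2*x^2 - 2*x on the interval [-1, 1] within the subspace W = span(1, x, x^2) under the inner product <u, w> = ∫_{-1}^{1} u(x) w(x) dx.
g(x) = -32*x^2/7 - 7*x/5 + 9/35

The best approximation g ∈ W is the orthogonal projection of f onto W. Writing g = a_0 + a_1 x + a_2 x^2, the coefficients solve the normal equations G · a = b where
  G_{ij} = <φ_i, φ_j> and b_i = <f, φ_i>, with φ_0 = 1, φ_1 = x, φ_2 = x^2.
G =
  [2, 0, 2/3]
  [0, 2/3, 0]
  [2/3, 0, 2/5],
b = (-38/15, -14/15, -58/35).
Solving gives a_0 = 9/35, a_1 = -7/5, a_2 = -32/7, so
  g(x) = -32*x^2/7 - 7*x/5 + 9/35.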